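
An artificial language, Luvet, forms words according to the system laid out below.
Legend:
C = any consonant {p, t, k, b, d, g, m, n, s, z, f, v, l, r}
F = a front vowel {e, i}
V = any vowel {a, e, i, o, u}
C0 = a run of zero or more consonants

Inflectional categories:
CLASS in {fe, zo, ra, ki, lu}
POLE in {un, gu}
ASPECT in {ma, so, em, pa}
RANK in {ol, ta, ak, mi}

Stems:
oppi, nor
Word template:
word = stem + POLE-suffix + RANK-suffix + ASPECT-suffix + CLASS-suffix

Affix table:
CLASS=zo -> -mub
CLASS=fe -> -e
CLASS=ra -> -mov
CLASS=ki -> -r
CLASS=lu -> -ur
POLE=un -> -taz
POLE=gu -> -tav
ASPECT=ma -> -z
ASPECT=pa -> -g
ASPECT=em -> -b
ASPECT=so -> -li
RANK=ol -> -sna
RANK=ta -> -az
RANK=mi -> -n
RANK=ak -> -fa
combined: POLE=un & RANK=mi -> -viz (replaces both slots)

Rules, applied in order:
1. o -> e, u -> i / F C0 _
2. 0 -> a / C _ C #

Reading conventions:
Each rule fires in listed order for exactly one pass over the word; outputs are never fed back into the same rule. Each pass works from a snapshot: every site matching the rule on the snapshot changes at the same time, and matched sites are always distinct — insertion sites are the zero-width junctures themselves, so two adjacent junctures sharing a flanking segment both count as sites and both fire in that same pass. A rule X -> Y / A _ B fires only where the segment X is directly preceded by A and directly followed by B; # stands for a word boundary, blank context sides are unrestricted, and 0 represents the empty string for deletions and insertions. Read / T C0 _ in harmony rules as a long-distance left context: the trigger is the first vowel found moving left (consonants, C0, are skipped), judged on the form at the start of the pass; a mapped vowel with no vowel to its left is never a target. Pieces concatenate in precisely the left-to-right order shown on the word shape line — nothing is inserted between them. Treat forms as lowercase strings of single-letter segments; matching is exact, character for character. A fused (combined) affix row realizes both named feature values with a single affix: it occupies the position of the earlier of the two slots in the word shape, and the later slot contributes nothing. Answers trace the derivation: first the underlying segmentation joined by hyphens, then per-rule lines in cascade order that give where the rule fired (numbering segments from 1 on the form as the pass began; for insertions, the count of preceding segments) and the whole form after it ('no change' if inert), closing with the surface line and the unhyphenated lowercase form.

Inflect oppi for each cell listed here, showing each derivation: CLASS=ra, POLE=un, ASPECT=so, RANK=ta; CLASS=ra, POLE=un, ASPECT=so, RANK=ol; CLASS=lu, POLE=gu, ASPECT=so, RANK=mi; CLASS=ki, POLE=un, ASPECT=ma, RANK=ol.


cell CLASS=ra, POLE=un, ASPECT=so, RANK=ta:
underlying: oppi-taz-az-li-mov
1. o -> e, u -> i / F C0 _: fires at position(s) 13: oppitazazlimev
2. 0 -> a / C _ C #: no change
surface: oppitazazlimev

cell CLASS=ra, POLE=un, ASPECT=so, RANK=ol:
underlying: oppi-taz-sna-li-mov
1. o -> e, u -> i / F C0 _: fires at position(s) 14: oppitazsnalimev
2. 0 -> a / C _ C #: no change
surface: oppitazsnalimev

cell CLASS=lu, POLE=gu, ASPECT=so, RANK=mi:
underlying: oppi-tav-n-li-ur
1. o -> e, u -> i / F C0 _: fires at position(s) 11: oppitavnliir
2. 0 -> a / C _ C #: no change
surface: oppitavnliir

cell CLASS=ki, POLE=un, ASPECT=ma, RANK=ol:
underlying: oppi-taz-sna-z-r
1. o -> e, u -> i / F C0 _: no change
2. 0 -> a / C _ C #: inserts after position(s) 11: oppitazsnazar
surface: oppitazsnazar


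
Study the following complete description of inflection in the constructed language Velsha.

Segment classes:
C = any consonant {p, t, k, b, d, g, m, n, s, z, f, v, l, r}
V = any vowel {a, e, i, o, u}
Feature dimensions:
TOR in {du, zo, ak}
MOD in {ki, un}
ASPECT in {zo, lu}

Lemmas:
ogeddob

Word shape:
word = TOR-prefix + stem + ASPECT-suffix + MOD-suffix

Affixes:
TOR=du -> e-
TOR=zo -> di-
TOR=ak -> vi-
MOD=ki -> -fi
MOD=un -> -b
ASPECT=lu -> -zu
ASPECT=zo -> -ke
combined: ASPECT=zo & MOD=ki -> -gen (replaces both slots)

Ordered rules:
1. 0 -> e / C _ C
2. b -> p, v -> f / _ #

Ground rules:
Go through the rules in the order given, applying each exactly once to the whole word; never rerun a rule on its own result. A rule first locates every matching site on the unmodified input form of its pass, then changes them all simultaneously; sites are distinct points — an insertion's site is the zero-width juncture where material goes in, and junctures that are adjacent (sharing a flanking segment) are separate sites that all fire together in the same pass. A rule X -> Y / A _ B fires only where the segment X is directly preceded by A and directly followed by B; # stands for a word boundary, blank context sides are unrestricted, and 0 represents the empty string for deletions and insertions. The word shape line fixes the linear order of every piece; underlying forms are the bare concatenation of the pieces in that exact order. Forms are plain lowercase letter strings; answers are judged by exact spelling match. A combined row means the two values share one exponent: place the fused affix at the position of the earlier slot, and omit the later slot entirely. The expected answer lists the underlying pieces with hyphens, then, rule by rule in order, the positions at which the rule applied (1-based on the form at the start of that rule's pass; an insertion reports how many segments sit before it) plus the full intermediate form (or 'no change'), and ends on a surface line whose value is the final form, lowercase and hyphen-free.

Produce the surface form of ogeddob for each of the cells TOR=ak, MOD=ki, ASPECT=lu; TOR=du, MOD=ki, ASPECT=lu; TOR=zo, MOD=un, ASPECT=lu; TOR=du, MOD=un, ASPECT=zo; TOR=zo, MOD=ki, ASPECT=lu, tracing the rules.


cell TOR=ak, MOD=ki, ASPECT=lu:
underlying: vi-ogeddob-zu-fi
1. 0 -> e / C _ C: inserts after position(s) 6, 9: viogededobezufi
2. b -> p, v -> f / _ #: no change
surface: viogededobezufi

cell TOR=du, MOD=ki, ASPECT=lu:
underlying: e-ogeddob-zu-fi
1. 0 -> e / C _ C: inserts after position(s) 5, 8: eogededobezufi
2. b -> p, v -> f / _ #: no change
surface: eogededobezufi

cell TOR=zo, MOD=un, ASPECT=lu:
underlying: di-ogeddob-zu-b
1. 0 -> e / C _ C: inserts after position(s) 6, 9: diogededobezub
2. b -> p, v -> f / _ #: fires at position(s) 14: diogededobezup
surface: diogededobezup

cell TOR=du, MOD=un, ASPECT=zo:
underlying: e-ogeddob-ke-b
1. 0 -> e / C _ C: inserts after position(s) 5, 8: eogededobekeb
2. b -> p, v -> f / _ #: fires at position(s) 13: eogededobekep
surface: eogededobekep

cell TOR=zo, MOD=ki, ASPECT=lu:
underlying: di-ogeddob-zu-fi
1. 0 -> e / C _ C: inserts after position(s) 6, 9: diogededobezufi
2. b -> p, v -> f / _ #: no change
surface: diogededobezufi


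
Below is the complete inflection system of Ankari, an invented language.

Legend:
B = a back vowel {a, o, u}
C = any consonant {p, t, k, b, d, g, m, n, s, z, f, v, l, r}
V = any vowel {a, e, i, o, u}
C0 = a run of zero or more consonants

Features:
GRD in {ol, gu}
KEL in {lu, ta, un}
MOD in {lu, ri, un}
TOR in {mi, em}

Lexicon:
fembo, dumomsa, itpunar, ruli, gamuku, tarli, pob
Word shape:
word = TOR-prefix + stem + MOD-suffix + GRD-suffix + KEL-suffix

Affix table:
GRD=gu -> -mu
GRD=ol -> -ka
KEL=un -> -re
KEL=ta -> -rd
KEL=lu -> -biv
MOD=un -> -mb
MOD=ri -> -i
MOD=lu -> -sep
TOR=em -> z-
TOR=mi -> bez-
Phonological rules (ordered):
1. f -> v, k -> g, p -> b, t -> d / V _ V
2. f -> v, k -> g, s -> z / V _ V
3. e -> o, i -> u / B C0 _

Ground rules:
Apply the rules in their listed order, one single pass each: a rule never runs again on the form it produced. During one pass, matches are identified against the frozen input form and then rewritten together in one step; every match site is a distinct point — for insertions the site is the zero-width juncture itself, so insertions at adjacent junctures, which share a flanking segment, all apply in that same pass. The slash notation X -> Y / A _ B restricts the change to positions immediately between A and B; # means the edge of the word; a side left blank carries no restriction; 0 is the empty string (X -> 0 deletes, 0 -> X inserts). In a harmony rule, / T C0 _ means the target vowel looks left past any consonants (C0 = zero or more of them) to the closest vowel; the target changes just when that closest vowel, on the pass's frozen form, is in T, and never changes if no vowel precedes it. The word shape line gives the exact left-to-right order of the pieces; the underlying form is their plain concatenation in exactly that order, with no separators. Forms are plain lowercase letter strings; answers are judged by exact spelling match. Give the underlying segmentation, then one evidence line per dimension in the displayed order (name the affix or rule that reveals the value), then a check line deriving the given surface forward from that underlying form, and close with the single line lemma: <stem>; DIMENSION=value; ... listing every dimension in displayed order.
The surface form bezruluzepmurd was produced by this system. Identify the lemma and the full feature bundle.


underlying: bez-ruli-sep-mu-rd
GRD=gu - signalled by the affix -mu
KEL=ta - signalled by the affix -rd
MOD=lu - signalled by the affix -sep
TOR=mi - signalled by the affix bez-
check: bezrulisepmurd -> bezrulisepmurd -> bezrulizepmurd -> bezruluzepmurd
lemma: ruli; GRD=gu; KEL=ta; MOD=lu; TOR=mi


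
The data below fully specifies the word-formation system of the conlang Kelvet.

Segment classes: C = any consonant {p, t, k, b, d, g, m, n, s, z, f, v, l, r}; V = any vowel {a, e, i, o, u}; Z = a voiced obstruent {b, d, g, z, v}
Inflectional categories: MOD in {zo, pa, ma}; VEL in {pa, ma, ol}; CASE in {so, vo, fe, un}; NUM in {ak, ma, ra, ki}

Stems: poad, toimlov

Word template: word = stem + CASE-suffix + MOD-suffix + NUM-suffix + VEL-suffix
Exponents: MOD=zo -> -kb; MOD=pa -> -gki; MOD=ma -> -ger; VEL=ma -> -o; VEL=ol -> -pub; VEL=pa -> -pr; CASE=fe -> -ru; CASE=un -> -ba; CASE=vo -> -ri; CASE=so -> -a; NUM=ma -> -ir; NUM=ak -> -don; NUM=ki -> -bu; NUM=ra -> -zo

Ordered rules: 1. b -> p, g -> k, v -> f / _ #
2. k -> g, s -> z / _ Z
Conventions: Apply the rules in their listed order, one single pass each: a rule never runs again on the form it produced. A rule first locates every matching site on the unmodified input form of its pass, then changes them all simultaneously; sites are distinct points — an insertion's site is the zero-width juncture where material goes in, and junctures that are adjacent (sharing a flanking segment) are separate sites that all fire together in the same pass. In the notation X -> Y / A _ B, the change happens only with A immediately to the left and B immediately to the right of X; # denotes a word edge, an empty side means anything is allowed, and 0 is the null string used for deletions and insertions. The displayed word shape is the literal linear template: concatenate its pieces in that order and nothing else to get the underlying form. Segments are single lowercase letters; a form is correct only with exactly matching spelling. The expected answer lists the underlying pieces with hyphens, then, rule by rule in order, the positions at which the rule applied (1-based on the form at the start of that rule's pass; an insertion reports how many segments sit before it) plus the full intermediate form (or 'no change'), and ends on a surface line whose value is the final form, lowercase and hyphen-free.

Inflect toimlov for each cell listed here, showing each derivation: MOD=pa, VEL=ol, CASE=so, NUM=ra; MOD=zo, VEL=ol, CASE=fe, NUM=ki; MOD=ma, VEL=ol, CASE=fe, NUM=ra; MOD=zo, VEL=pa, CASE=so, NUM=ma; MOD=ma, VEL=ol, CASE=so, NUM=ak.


cell MOD=pa, VEL=ol, CASE=so, NUM=ra:
underlying: toimlov-a-gki-zo-pub
1. b -> p, g -> k, v -> f / _ #: fires at position(s) 16: toimlovagkizopup
2. k -> g, s -> z / _ Z: no change
surface: toimlovagkizopup

cell MOD=zo, VEL=ol, CASE=fe, NUM=ki:
underlying: toimlov-ru-kb-bu-pub
1. b -> p, g -> k, v -> f / _ #: fires at position(s) 16: toimlovrukbbupup
2. k -> g, s -> z / _ Z: fires at position(s) 10: toimlovrugbbupup
surface: toimlovrugbbupup

cell MOD=ma, VEL=ol, CASE=fe, NUM=ra:
underlying: toimlov-ru-ger-zo-pub
1. b -> p, g -> k, v -> f / _ #: fires at position(s) 17: toimlovrugerzopup
2. k -> g, s -> z / _ Z: no change
surface: toimlovrugerzopup

cell MOD=zo, VEL=pa, CASE=so, NUM=ma:
underlying: toimlov-a-kb-ir-pr
1. b -> p, g -> k, v -> f / _ #: no change
2. k -> g, s -> z / _ Z: fires at position(s) 9: toimlovagbirpr
surface: toimlovagbirpr

cell MOD=ma, VEL=ol, CASE=so, NUM=ak:
underlying: toimlov-a-ger-don-pub
1. b -> p, g -> k, v -> f / _ #: fires at position(s) 17: toimlovagerdonpup
2. k -> g, s -> z / _ Z: no change
surface: toimlovagerdonpup


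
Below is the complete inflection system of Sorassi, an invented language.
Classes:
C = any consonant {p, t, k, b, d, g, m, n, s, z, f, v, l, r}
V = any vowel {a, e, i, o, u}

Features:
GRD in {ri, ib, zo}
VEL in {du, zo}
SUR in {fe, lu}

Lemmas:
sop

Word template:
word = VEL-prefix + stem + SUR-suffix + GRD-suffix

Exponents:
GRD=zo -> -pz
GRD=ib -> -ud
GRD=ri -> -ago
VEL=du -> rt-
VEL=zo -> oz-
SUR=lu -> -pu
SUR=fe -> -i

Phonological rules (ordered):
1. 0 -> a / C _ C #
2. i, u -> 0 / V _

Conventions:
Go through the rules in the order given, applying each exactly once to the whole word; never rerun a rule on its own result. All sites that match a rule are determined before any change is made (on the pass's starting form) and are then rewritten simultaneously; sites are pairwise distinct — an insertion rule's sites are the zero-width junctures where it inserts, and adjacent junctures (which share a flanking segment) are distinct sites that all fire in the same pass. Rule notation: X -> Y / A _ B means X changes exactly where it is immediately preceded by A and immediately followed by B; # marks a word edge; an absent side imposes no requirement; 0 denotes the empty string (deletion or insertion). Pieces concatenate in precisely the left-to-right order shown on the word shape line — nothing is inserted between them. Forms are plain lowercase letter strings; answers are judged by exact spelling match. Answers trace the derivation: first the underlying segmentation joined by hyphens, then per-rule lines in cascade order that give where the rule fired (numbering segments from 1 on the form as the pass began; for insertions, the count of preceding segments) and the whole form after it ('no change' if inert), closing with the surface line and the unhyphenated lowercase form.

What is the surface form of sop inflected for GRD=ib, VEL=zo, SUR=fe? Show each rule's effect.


underlying: oz-sop-i-ud
1. 0 -> a / C _ C #: no change
2. i, u -> 0 / V _: fires at position(s) 7: ozsopid
surface: ozsopid


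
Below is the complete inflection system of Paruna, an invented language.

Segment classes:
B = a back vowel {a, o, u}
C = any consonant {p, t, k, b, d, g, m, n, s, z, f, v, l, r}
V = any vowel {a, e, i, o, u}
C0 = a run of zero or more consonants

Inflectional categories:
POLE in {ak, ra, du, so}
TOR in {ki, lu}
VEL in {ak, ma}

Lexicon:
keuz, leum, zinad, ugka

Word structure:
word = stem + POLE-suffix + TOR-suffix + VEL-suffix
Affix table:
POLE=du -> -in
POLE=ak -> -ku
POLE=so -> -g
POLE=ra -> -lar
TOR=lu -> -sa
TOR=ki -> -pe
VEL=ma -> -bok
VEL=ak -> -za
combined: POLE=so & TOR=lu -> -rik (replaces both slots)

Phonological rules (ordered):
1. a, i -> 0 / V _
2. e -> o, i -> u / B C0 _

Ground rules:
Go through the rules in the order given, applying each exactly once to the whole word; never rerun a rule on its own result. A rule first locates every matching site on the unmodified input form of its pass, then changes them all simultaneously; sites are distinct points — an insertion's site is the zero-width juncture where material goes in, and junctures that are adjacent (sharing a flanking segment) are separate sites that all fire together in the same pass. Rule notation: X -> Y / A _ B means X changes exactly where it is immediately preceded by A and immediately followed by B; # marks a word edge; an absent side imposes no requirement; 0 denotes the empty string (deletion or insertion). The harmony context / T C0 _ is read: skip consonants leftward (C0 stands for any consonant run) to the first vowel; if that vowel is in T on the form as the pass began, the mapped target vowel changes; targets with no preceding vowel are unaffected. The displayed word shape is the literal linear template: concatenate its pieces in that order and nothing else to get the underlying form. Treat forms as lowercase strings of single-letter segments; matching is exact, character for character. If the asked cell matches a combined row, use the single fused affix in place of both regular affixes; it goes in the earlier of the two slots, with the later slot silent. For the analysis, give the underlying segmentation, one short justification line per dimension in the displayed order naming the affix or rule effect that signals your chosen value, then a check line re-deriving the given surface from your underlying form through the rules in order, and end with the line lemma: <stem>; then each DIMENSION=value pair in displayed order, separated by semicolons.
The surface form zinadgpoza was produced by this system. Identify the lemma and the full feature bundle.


underlying: zinad-g-pe-za
POLE=so - signalled by the affix -g
TOR=ki - signalled by the affix -pe
VEL=ak - signalled by the affix -za
check: zinadgpeza -> zinadgpeza -> zinadgpoza
lemma: zinad; POLE=so; TOR=ki; VEL=ak


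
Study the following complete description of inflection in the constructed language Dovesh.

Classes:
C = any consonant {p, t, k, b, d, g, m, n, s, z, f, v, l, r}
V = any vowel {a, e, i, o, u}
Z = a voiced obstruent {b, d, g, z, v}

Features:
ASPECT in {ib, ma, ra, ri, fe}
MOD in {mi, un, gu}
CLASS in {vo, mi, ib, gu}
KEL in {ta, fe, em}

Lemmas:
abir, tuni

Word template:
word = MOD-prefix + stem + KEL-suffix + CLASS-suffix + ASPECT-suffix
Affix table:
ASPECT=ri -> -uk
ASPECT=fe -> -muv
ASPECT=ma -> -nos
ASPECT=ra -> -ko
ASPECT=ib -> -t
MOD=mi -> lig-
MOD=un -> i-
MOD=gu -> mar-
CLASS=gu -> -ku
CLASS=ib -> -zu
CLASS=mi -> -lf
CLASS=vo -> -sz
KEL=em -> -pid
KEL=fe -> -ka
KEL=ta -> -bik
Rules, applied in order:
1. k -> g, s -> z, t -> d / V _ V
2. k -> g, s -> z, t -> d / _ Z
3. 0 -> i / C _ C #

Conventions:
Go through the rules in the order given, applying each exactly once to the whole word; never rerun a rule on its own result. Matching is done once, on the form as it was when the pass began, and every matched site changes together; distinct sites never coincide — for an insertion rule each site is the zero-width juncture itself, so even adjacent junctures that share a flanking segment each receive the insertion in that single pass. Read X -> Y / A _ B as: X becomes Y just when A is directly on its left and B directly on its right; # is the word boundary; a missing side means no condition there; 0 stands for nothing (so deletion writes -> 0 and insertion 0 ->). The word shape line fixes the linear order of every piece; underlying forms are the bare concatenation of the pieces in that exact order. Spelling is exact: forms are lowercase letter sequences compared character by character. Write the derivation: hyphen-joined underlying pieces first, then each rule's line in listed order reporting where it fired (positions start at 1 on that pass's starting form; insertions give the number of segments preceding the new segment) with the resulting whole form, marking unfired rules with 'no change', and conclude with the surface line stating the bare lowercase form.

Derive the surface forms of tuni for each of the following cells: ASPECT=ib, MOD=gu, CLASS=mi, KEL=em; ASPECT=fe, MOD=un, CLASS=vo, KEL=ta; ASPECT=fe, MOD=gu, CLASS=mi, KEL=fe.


cell ASPECT=ib, MOD=gu, CLASS=mi, KEL=em:
underlying: mar-tuni-pid-lf-t
1. k -> g, s -> z, t -> d / V _ V: no change
2. k -> g, s -> z, t -> d / _ Z: no change
3. 0 -> i / C _ C #: inserts after position(s) 12: martunipidlfit
surface: martunipidlfit

cell ASPECT=fe, MOD=un, CLASS=vo, KEL=ta:
underlying: i-tuni-bik-sz-muv
1. k -> g, s -> z, t -> d / V _ V: fires at position(s) 2: idunibikszmuv
2. k -> g, s -> z, t -> d / _ Z: fires at position(s) 9: idunibikzzmuv
3. 0 -> i / C _ C #: no change
surface: idunibikzzmuv

cell ASPECT=fe, MOD=gu, CLASS=mi, KEL=fe:
underlying: mar-tuni-ka-lf-muv
1. k -> g, s -> z, t -> d / V _ V: fires at position(s) 8: martunigalfmuv
2. k -> g, s -> z, t -> d / _ Z: no change
3. 0 -> i / C _ C #: no change
surface: martunigalfmuv


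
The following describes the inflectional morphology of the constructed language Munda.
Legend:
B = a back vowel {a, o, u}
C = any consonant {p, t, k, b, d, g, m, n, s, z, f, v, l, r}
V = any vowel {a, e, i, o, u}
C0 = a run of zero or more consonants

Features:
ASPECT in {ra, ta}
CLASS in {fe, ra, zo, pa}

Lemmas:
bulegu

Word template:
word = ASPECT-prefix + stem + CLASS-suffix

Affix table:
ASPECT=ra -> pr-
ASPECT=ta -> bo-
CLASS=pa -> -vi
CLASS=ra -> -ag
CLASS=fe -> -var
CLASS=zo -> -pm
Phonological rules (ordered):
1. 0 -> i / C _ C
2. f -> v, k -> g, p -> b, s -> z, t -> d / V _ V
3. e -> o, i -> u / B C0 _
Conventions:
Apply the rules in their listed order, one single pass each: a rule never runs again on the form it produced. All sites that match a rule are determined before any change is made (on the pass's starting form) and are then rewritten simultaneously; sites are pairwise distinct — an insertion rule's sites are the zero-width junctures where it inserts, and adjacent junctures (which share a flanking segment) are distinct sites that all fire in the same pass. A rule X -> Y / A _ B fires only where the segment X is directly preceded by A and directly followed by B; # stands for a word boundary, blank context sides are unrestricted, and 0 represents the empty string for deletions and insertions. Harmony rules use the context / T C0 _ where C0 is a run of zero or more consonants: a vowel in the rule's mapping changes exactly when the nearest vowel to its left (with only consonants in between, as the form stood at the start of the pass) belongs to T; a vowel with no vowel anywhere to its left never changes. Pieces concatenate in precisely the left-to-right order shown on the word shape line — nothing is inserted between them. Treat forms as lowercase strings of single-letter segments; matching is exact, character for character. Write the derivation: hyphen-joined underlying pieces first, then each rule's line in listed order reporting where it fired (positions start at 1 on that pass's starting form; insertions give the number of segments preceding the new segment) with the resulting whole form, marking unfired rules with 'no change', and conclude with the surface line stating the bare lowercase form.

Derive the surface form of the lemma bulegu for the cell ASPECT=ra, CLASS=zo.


underlying: pr-bulegu-pm
1. 0 -> i / C _ C: inserts after position(s) 1, 2, 9: piribulegupim
2. f -> v, k -> g, p -> b, s -> z, t -> d / V _ V: fires at position(s) 11: piribulegubim
3. e -> o, i -> u / B C0 _: fires at position(s) 8, 12: piribulogubum
surface: piribulogubum


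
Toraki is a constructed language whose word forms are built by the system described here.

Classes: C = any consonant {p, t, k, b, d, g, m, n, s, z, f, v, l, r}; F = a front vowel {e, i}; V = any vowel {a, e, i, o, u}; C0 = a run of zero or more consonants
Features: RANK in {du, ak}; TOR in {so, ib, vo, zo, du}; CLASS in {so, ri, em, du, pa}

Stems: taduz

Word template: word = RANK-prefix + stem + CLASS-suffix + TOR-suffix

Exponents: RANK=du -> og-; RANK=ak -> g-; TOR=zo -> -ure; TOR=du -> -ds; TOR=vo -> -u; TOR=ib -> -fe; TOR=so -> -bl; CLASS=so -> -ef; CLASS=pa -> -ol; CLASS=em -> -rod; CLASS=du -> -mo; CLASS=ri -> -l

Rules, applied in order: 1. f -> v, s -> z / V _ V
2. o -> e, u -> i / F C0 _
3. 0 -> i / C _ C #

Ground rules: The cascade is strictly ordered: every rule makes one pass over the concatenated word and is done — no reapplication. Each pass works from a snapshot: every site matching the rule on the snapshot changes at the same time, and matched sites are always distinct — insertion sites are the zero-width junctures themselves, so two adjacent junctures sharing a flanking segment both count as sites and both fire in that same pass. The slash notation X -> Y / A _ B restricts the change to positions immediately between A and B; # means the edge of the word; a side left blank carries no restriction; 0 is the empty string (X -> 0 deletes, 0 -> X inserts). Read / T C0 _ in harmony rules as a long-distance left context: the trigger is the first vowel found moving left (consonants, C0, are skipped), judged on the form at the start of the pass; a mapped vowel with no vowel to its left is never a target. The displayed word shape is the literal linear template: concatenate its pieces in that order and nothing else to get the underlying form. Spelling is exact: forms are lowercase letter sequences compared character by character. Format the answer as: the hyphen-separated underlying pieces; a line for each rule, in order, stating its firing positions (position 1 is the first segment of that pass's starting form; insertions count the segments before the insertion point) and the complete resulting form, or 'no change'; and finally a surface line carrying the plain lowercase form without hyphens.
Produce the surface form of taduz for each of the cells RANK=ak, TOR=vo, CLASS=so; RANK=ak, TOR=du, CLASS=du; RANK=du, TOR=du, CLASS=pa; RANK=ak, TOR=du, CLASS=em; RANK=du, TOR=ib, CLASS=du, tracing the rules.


cell RANK=ak, TOR=vo, CLASS=so:
underlying: g-taduz-ef-u
1. f -> v, s -> z / V _ V: fires at position(s) 8: gtaduzevu
2. o -> e, u -> i / F C0 _: fires at position(s) 9: gtaduzevi
3. 0 -> i / C _ C #: no change
surface: gtaduzevi

cell RANK=ak, TOR=du, CLASS=du:
underlying: g-taduz-mo-ds
1. f -> v, s -> z / V _ V: no change
2. o -> e, u -> i / F C0 _: no change
3. 0 -> i / C _ C #: inserts after position(s) 9: gtaduzmodis
surface: gtaduzmodis

cell RANK=du, TOR=du, CLASS=pa:
underlying: og-taduz-ol-ds
1. f -> v, s -> z / V _ V: no change
2. o -> e, u -> i / F C0 _: no change
3. 0 -> i / C _ C #: inserts after position(s) 10: ogtaduzoldis
surface: ogtaduzoldis

cell RANK=ak, TOR=du, CLASS=em:
underlying: g-taduz-rod-ds
1. f -> v, s -> z / V _ V: no change
2. o -> e, u -> i / F C0 _: no change
3. 0 -> i / C _ C #: inserts after position(s) 10: gtaduzroddis
surface: gtaduzroddis

cell RANK=du, TOR=ib, CLASS=du:
underlying: og-taduz-mo-fe
1. f -> v, s -> z / V _ V: fires at position(s) 10: ogtaduzmove
2. o -> e, u -> i / F C0 _: no change
3. 0 -> i / C _ C #: no change
surface: ogtaduzmove


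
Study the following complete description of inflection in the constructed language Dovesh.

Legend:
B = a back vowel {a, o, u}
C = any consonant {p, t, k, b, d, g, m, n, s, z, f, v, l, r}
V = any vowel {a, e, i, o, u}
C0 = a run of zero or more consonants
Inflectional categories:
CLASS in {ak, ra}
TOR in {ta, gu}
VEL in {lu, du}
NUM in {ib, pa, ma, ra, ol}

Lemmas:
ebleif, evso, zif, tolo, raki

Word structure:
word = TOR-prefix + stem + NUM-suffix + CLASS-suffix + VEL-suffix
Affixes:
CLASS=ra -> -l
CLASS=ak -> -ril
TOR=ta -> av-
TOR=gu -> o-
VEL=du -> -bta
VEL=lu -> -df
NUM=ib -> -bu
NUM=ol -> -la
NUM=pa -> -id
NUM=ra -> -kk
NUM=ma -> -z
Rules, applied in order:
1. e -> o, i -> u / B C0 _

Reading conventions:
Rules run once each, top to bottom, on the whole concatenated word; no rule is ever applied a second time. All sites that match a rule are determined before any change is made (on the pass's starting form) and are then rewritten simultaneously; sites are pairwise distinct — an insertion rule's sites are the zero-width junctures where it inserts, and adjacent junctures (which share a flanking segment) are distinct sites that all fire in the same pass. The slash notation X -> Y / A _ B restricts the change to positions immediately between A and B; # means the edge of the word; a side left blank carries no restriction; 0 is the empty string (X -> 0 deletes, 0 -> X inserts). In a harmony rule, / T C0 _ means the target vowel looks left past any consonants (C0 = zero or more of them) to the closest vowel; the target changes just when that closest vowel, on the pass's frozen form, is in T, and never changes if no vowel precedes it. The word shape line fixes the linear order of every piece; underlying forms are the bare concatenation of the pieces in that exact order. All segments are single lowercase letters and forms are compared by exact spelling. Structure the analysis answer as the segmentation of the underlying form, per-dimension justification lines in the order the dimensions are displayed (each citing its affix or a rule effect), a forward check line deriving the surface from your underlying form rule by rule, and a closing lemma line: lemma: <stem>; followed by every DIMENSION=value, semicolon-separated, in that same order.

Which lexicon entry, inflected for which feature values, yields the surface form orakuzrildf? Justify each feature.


underlying: o-raki-z-ril-df
CLASS=ak - signalled by the affix -ril
TOR=gu - signalled by the affix o-
VEL=lu - signalled by the affix -df
NUM=ma - signalled by the affix -z
check: orakizrildf -> orakuzrildf
lemma: raki; CLASS=ak; TOR=gu; VEL=lu; NUM=ma


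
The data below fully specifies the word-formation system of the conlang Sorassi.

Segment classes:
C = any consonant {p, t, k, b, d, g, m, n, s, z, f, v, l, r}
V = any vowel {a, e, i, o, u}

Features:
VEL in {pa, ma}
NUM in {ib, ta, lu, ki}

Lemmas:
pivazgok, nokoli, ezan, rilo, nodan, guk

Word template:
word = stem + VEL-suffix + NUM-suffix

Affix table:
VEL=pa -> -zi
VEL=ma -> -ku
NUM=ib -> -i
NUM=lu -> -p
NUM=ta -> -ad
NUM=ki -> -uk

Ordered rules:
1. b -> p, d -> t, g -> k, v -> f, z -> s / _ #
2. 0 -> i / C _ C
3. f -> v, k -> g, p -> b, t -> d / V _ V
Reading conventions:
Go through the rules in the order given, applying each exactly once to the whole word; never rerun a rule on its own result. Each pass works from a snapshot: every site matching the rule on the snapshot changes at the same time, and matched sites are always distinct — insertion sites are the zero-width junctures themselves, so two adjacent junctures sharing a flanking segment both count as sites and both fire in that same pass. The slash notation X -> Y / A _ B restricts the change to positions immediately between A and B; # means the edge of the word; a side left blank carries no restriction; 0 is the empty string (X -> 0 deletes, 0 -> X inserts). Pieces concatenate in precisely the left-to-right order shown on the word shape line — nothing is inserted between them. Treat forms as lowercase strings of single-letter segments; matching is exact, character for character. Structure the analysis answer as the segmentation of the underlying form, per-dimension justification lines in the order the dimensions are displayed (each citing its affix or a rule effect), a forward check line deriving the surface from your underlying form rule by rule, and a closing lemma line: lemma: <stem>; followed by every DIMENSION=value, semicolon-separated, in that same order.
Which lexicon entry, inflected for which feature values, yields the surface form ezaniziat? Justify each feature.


underlying: ezan-zi-ad
VEL=pa - signalled by the affix -zi
NUM=ta - signalled by the affix -ad
check: ezanziad -> ezanziat -> ezaniziat -> ezaniziat
lemma: ezan; VEL=pa; NUM=ta


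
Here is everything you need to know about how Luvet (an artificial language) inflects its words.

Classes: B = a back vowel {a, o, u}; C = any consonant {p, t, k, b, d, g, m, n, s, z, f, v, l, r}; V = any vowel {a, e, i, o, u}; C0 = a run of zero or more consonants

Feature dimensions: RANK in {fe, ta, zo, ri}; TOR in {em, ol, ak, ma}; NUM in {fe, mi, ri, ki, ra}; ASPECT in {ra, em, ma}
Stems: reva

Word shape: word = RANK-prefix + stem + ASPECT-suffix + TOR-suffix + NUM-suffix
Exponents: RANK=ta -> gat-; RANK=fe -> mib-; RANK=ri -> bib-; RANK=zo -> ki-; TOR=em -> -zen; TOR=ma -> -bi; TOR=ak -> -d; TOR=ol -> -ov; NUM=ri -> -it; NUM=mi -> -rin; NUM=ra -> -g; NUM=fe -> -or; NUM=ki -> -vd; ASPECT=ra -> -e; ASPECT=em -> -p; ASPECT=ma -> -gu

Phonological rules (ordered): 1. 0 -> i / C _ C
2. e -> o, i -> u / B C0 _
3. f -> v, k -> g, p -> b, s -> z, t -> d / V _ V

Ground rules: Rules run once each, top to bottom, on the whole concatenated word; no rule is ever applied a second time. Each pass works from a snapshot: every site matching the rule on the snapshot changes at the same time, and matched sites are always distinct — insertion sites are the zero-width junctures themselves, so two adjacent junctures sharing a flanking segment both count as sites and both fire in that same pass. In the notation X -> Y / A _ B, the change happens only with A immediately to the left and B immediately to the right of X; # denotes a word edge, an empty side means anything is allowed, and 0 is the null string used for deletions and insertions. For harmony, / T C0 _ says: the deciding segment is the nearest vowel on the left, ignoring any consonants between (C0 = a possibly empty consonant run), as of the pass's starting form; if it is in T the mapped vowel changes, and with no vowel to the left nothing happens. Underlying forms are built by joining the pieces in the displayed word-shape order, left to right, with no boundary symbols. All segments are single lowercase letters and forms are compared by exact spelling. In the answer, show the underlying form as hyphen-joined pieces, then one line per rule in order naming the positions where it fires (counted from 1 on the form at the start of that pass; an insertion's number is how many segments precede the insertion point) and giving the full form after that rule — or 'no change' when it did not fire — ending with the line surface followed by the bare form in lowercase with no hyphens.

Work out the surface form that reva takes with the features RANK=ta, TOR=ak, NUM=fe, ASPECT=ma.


underlying: gat-reva-gu-d-or
1. 0 -> i / C _ C: inserts after position(s) 3: gatirevagudor
2. e -> o, i -> u / B C0 _: fires at position(s) 4: gaturevagudor
3. f -> v, k -> g, p -> b, s -> z, t -> d / V _ V: fires at position(s) 3: gadurevagudor
surface: gadurevagudor


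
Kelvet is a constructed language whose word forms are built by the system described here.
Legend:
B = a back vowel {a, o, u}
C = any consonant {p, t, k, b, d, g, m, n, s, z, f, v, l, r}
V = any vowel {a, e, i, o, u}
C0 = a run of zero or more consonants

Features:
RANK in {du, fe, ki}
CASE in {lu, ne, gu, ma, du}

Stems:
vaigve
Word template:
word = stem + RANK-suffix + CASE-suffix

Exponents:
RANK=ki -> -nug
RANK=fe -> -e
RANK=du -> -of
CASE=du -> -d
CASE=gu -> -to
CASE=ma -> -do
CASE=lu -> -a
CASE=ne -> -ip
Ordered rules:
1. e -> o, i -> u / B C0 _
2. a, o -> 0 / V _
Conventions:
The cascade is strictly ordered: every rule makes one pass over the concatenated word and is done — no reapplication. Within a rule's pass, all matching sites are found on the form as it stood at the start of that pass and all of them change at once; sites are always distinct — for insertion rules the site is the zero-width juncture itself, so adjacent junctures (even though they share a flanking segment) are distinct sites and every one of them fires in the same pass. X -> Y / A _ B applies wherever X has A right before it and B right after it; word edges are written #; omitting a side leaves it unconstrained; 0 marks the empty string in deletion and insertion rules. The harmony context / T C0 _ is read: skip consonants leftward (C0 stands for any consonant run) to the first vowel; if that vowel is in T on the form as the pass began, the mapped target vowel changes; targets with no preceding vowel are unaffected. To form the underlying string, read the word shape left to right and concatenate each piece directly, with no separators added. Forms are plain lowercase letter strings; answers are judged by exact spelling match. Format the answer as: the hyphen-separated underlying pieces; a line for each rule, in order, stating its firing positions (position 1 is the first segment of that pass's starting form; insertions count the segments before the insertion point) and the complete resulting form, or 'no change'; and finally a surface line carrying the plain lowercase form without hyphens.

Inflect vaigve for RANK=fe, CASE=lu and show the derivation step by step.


underlying: vaigve-e-a
1. e -> o, i -> u / B C0 _: fires at position(s) 3: vaugveea
2. a, o -> 0 / V _: fires at position(s) 8: vaugvee
surface: vaugvee


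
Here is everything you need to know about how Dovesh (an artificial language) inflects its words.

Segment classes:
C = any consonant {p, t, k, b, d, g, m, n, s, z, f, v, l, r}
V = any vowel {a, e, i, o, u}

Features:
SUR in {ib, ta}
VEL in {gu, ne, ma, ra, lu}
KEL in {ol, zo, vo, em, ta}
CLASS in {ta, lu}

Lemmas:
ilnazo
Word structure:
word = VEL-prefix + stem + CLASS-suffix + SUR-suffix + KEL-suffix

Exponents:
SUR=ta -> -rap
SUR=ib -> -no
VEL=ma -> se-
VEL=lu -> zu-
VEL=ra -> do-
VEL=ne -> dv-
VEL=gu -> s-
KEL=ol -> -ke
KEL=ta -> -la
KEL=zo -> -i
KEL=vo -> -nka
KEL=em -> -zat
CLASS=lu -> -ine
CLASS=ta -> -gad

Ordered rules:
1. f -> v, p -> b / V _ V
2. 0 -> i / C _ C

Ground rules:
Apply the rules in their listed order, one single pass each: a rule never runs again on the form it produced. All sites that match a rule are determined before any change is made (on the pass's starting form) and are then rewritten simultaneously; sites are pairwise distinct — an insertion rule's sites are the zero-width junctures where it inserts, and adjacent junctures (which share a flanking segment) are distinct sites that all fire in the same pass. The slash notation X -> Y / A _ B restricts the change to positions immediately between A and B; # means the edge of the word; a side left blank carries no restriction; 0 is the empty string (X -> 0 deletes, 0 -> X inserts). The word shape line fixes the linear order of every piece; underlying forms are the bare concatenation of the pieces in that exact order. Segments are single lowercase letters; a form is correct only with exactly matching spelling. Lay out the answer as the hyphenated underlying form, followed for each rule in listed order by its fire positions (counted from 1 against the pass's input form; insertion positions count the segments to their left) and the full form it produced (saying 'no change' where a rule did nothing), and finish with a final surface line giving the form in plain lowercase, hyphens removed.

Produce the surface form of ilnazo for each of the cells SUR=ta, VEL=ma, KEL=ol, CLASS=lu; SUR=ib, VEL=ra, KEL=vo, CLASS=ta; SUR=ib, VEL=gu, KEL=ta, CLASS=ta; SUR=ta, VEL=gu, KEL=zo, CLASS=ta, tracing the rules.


cell SUR=ta, VEL=ma, KEL=ol, CLASS=lu:
underlying: se-ilnazo-ine-rap-ke
1. f -> v, p -> b / V _ V: no change
2. 0 -> i / C _ C: inserts after position(s) 4, 14: seilinazoinerapike
surface: seilinazoinerapike

cell SUR=ib, VEL=ra, KEL=vo, CLASS=ta:
underlying: do-ilnazo-gad-no-nka
1. f -> v, p -> b / V _ V: no change
2. 0 -> i / C _ C: inserts after position(s) 4, 11, 14: doilinazogadinonika
surface: doilinazogadinonika

cell SUR=ib, VEL=gu, KEL=ta, CLASS=ta:
underlying: s-ilnazo-gad-no-la
1. f -> v, p -> b / V _ V: no change
2. 0 -> i / C _ C: inserts after position(s) 3, 10: silinazogadinola
surface: silinazogadinola

cell SUR=ta, VEL=gu, KEL=zo, CLASS=ta:
underlying: s-ilnazo-gad-rap-i
1. f -> v, p -> b / V _ V: fires at position(s) 13: silnazogadrabi
2. 0 -> i / C _ C: inserts after position(s) 3, 10: silinazogadirabi
surface: silinazogadirabi


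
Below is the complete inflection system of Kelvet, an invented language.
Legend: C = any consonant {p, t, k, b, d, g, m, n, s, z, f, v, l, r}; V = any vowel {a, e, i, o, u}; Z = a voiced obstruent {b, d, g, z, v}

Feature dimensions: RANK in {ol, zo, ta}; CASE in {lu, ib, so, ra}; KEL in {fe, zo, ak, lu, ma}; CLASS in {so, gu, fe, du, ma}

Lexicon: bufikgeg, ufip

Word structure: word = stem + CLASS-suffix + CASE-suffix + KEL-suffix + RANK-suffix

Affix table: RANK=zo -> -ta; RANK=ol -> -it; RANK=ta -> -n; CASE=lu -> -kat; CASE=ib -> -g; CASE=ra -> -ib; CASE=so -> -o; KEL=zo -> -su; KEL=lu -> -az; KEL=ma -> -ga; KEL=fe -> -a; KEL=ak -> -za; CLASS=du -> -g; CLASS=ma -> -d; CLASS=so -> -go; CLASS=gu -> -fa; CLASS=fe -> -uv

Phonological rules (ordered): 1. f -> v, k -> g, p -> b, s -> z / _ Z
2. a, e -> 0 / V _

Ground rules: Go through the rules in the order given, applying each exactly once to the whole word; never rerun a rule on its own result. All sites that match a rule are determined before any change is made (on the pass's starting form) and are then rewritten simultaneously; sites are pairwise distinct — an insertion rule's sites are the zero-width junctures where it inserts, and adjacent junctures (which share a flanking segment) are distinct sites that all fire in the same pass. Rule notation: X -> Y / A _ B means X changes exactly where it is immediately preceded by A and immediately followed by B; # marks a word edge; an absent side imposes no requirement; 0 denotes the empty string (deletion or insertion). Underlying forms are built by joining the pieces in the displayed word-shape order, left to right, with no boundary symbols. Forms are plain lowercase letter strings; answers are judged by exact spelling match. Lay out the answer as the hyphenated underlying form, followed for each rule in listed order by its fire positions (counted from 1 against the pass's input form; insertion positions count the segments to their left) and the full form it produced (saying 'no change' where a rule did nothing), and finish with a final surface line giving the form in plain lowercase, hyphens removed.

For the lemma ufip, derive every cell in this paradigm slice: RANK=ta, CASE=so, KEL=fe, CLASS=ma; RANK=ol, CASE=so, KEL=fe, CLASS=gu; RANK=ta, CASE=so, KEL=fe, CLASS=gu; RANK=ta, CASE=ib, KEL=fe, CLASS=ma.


cell RANK=ta, CASE=so, KEL=fe, CLASS=ma:
underlying: ufip-d-o-a-n
1. f -> v, k -> g, p -> b, s -> z / _ Z: fires at position(s) 4: ufibdoan
2. a, e -> 0 / V _: fires at position(s) 7: ufibdon
surface: ufibdon

cell RANK=ol, CASE=so, KEL=fe, CLASS=gu:
underlying: ufip-fa-o-a-it
1. f -> v, k -> g, p -> b, s -> z / _ Z: no change
2. a, e -> 0 / V _: fires at position(s) 8: ufipfaoit
surface: ufipfaoit

cell RANK=ta, CASE=so, KEL=fe, CLASS=gu:
underlying: ufip-fa-o-a-n
1. f -> v, k -> g, p -> b, s -> z / _ Z: no change
2. a, e -> 0 / V _: fires at position(s) 8: ufipfaon
surface: ufipfaon

cell RANK=ta, CASE=ib, KEL=fe, CLASS=ma:
underlying: ufip-d-g-a-n
1. f -> v, k -> g, p -> b, s -> z / _ Z: fires at position(s) 4: ufibdgan
2. a, e -> 0 / V _: no change
surface: ufibdgan
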